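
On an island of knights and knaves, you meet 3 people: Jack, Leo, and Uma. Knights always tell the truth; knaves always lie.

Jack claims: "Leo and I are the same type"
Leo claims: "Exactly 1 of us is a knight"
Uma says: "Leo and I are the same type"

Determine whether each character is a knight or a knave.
Jack is a knave.
Leo is a knight.
Uma is a knave.

Verification:
- Jack (knave) says "Leo and I are the same type" - this is FALSE (a lie) because Jack is a knave and Leo is a knight.
- Leo (knight) says "Exactly 1 of us is a knight" - this is TRUE because there are 1 knights.
- Uma (knave) says "Leo and I are the same type" - this is FALSE (a lie) because Uma is a knave and Leo is a knight.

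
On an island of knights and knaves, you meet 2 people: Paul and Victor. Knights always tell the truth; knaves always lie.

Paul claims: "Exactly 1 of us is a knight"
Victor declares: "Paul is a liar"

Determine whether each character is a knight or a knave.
Paul is a knight.
Victor is a knave.

Verification:
- Paul (knight) says "Exactly 1 of us is a knight" - this is TRUE because there are 1 knights.
- Victor (knave) says "Paul is a liar" - this is FALSE (a lie) because Paul is a knight.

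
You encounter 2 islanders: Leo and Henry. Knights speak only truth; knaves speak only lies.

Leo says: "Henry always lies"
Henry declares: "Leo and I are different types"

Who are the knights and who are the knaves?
Leo is a knave.
Henry is a knight.

Verification:
- Leo (knave) says "Henry always lies" - this is FALSE (a lie) because Henry is a knight.
- Henry (knight) says "Leo and I are different types" - this is TRUE because Henry is a knight and Leo is a knave.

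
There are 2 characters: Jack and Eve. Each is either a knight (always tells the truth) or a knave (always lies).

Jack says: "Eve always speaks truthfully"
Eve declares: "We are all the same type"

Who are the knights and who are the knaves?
Jack is a knight.
Eve is a knight.

Verification:
- Jack (knight) says "Eve always speaks truthfully" - this is TRUE because Eve is a knight.
- Eve (knight) says "We are all the same type" - this is TRUE because Jack and Eve are knights.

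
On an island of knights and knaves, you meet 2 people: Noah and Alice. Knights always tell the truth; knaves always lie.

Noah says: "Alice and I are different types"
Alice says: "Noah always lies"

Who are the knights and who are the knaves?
Noah is a knight.
Alice is a knave.

Verification:
- Noah (knight) says "Alice and I are different types" - this is TRUE because Noah is a knight and Alice is a knave.
- Alice (knave) says "Noah always lies" - this is FALSE (a lie) because Noah is a knight.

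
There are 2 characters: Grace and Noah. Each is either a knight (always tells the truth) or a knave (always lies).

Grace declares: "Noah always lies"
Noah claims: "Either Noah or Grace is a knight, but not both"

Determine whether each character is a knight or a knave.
Grace is a knave.
Noah is a knight.

Verification:
- Grace (knave) says "Noah always lies" - this is FALSE (a lie) because Noah is a knight.
- Noah (knight) says "Either Noah or Grace is a knight, but not both" - this is TRUE because Noah is a knight and Grace is a knave.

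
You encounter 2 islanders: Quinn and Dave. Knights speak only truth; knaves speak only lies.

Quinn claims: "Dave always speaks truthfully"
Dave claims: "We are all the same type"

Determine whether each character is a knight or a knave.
Quinn is a knight.
Dave is a knight.

Verification:
- Quinn (knight) says "Dave always speaks truthfully" - this is TRUE because Dave is a knight.
- Dave (knight) says "We are all the same type" - this is TRUE because Quinn and Dave are knights.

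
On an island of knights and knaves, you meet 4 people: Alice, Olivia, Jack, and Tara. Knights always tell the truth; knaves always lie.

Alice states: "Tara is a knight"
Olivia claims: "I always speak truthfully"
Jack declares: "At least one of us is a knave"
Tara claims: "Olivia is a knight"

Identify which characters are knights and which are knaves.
Alice is a knave.
Olivia is a knave.
Jack is a knight.
Tara is a knave.

Verification:
- Alice (knave) says "Tara is a knight" - this is FALSE (a lie) because Tara is a knave.
- Olivia (knave) says "I always speak truthfully" - this is FALSE (a lie) because Olivia is a knave.
- Jack (knight) says "At least one of us is a knave" - this is TRUE because Alice, Olivia, and Tara are knaves.
- Tara (knave) says "Olivia is a knight" - this is FALSE (a lie) because Olivia is a knave.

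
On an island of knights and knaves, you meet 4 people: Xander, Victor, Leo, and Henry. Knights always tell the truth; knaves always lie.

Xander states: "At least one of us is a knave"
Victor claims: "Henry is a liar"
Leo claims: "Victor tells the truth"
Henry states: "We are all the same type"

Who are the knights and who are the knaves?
Xander is a knight.
Victor is a knight.
Leo is a knight.
Henry is a knave.

Verification:
- Xander (knight) says "At least one of us is a knave" - this is TRUE because Henry is a knave.
- Victor (knight) says "Henry is a liar" - this is TRUE because Henry is a knave.
- Leo (knight) says "Victor tells the truth" - this is TRUE because Victor is a knight.
- Henry (knave) says "We are all the same type" - this is FALSE (a lie) because Xander, Victor, and Leo are knights and Henry is a knave.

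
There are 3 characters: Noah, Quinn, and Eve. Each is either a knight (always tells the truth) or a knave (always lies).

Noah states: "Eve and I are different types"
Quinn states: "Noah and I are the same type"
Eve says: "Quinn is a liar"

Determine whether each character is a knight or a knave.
Noah is a knight.
Quinn is a knight.
Eve is a knave.

Verification:
- Noah (knight) says "Eve and I are different types" - this is TRUE because Noah is a knight and Eve is a knave.
- Quinn (knight) says "Noah and I are the same type" - this is TRUE because Quinn is a knight and Noah is a knight.
- Eve (knave) says "Quinn is a liar" - this is FALSE (a lie) because Quinn is a knight.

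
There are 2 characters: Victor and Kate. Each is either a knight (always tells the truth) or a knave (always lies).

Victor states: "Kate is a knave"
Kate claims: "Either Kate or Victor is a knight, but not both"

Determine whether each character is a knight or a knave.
Victor is a knave.
Kate is a knight.

Verification:
- Victor (knave) says "Kate is a knave" - this is FALSE (a lie) because Kate is a knight.
- Kate (knight) says "Either Kate or Victor is a knight, but not both" - this is TRUE because Kate is a knight and Victor is a knave.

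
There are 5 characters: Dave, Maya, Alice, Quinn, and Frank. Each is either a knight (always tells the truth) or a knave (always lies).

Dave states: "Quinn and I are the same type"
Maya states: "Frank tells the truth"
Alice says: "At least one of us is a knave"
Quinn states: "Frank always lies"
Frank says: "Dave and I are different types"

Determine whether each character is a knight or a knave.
Dave is a knave.
Maya is a knave.
Alice is a knight.
Quinn is a knight.
Frank is a knave.

Verification:
- Dave (knave) says "Quinn and I are the same type" - this is FALSE (a lie) because Dave is a knave and Quinn is a knight.
- Maya (knave) says "Frank tells the truth" - this is FALSE (a lie) because Frank is a knave.
- Alice (knight) says "At least one of us is a knave" - this is TRUE because Dave, Maya, and Frank are knaves.
- Quinn (knight) says "Frank always lies" - this is TRUE because Frank is a knave.
- Frank (knave) says "Dave and I are different types" - this is FALSE (a lie) because Frank is a knave and Dave is a knave.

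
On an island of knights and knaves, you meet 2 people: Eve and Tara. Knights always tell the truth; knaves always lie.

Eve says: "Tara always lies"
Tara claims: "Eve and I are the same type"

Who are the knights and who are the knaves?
Eve is a knight.
Tara is a knave.

Verification:
- Eve (knight) says "Tara always lies" - this is TRUE because Tara is a knave.
- Tara (knave) says "Eve and I are the same type" - this is FALSE (a lie) because Tara is a knave and Eve is a knight.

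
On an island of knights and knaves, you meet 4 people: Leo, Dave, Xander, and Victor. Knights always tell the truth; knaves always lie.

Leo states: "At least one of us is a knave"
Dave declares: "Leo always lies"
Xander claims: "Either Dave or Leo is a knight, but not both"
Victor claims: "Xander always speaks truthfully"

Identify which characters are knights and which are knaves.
Leo is a knight.
Dave is a knave.
Xander is a knight.
Victor is a knight.

Verification:
- Leo (knight) says "At least one of us is a knave" - this is TRUE because Dave is a knave.
- Dave (knave) says "Leo always lies" - this is FALSE (a lie) because Leo is a knight.
- Xander (knight) says "Either Dave or Leo is a knight, but not both" - this is TRUE because Dave is a knave and Leo is a knight.
- Victor (knight) says "Xander always speaks truthfully" - this is TRUE because Xander is a knight.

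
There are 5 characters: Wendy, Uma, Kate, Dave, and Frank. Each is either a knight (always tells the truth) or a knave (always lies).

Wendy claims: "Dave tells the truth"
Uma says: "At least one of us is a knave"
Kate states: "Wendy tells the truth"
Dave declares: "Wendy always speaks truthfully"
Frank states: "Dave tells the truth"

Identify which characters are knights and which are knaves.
Wendy is a knave.
Uma is a knight.
Kate is a knave.
Dave is a knave.
Frank is a knave.

Verification:
- Wendy (knave) says "Dave tells the truth" - this is FALSE (a lie) because Dave is a knave.
- Uma (knight) says "At least one of us is a knave" - this is TRUE because Wendy, Kate, Dave, and Frank are knaves.
- Kate (knave) says "Wendy tells the truth" - this is FALSE (a lie) because Wendy is a knave.
- Dave (knave) says "Wendy always speaks truthfully" - this is FALSE (a lie) because Wendy is a knave.
- Frank (knave) says "Dave tells the truth" - this is FALSE (a lie) because Dave is a knave.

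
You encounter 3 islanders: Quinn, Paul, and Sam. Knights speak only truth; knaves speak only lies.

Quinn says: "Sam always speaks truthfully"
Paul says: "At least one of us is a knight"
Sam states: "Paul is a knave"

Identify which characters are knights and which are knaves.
Quinn is a knave.
Paul is a knight.
Sam is a knave.

Verification:
- Quinn (knave) says "Sam always speaks truthfully" - this is FALSE (a lie) because Sam is a knave.
- Paul (knight) says "At least one of us is a knight" - this is TRUE because Paul is a knight.
- Sam (knave) says "Paul is a knave" - this is FALSE (a lie) because Paul is a knight.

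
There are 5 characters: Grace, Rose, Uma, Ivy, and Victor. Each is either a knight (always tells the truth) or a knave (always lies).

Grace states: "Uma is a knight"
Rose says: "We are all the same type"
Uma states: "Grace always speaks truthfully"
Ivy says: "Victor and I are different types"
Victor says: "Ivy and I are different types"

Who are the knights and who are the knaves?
Grace is a knight.
Rose is a knave.
Uma is a knight.
Ivy is a knave.
Victor is a knave.

Verification:
- Grace (knight) says "Uma is a knight" - this is TRUE because Uma is a knight.
- Rose (knave) says "We are all the same type" - this is FALSE (a lie) because Grace and Uma are knights and Rose, Ivy, and Victor are knaves.
- Uma (knight) says "Grace always speaks truthfully" - this is TRUE because Grace is a knight.
- Ivy (knave) says "Victor and I are different types" - this is FALSE (a lie) because Ivy is a knave and Victor is a knave.
- Victor (knave) says "Ivy and I are different types" - this is FALSE (a lie) because Victor is a knave and Ivy is a knave.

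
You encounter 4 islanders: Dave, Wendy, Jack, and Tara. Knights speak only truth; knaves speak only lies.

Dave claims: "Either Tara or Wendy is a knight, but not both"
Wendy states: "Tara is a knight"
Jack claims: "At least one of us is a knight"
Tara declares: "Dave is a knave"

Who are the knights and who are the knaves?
Dave is a knave.
Wendy is a knight.
Jack is a knight.
Tara is a knight.

Verification:
- Dave (knave) says "Either Tara or Wendy is a knight, but not both" - this is FALSE (a lie) because Tara is a knight and Wendy is a knight.
- Wendy (knight) says "Tara is a knight" - this is TRUE because Tara is a knight.
- Jack (knight) says "At least one of us is a knight" - this is TRUE because Wendy, Jack, and Tara are knights.
- Tara (knight) says "Dave is a knave" - this is TRUE because Dave is a knave.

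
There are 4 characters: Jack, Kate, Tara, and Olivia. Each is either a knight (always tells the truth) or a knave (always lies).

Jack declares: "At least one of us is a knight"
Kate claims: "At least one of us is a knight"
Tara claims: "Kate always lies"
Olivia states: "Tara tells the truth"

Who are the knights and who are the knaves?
Jack is a knight.
Kate is a knight.
Tara is a knave.
Olivia is a knave.

Verification:
- Jack (knight) says "At least one of us is a knight" - this is TRUE because Jack and Kate are knights.
- Kate (knight) says "At least one of us is a knight" - this is TRUE because Jack and Kate are knights.
- Tara (knave) says "Kate always lies" - this is FALSE (a lie) because Kate is a knight.
- Olivia (knave) says "Tara tells the truth" - this is FALSE (a lie) because Tara is a knave.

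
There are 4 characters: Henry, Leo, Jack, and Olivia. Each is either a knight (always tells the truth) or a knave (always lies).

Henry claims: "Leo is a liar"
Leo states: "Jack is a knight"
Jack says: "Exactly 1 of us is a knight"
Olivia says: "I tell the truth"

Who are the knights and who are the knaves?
Henry is a knight.
Leo is a knave.
Jack is a knave.
Olivia is a knight.

Verification:
- Henry (knight) says "Leo is a liar" - this is TRUE because Leo is a knave.
- Leo (knave) says "Jack is a knight" - this is FALSE (a lie) because Jack is a knave.
- Jack (knave) says "Exactly 1 of us is a knight" - this is FALSE (a lie) because there are 2 knights.
- Olivia (knight) says "I tell the truth" - this is TRUE because Olivia is a knight.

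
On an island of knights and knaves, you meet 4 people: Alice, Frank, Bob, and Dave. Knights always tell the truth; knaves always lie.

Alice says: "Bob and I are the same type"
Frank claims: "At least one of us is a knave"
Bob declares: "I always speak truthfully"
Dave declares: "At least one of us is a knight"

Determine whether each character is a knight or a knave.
Alice is a knave.
Frank is a knight.
Bob is a knight.
Dave is a knight.

Verification:
- Alice (knave) says "Bob and I are the same type" - this is FALSE (a lie) because Alice is a knave and Bob is a knight.
- Frank (knight) says "At least one of us is a knave" - this is TRUE because Alice is a knave.
- Bob (knight) says "I always speak truthfully" - this is TRUE because Bob is a knight.
- Dave (knight) says "At least one of us is a knight" - this is TRUE because Frank, Bob, and Dave are knights.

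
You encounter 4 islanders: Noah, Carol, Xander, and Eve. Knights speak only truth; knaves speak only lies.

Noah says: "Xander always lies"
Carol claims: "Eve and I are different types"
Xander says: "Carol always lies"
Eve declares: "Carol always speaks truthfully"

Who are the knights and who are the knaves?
Noah is a knave.
Carol is a knave.
Xander is a knight.
Eve is a knave.

Verification:
- Noah (knave) says "Xander always lies" - this is FALSE (a lie) because Xander is a knight.
- Carol (knave) says "Eve and I are different types" - this is FALSE (a lie) because Carol is a knave and Eve is a knave.
- Xander (knight) says "Carol always lies" - this is TRUE because Carol is a knave.
- Eve (knave) says "Carol always speaks truthfully" - this is FALSE (a lie) because Carol is a knave.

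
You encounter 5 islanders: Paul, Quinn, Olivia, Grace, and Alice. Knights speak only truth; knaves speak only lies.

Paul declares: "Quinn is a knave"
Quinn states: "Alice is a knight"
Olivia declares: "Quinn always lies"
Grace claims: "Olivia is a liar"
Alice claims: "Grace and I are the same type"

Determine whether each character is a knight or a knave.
Paul is a knave.
Quinn is a knight.
Olivia is a knave.
Grace is a knight.
Alice is a knight.

Verification:
- Paul (knave) says "Quinn is a knave" - this is FALSE (a lie) because Quinn is a knight.
- Quinn (knight) says "Alice is a knight" - this is TRUE because Alice is a knight.
- Olivia (knave) says "Quinn always lies" - this is FALSE (a lie) because Quinn is a knight.
- Grace (knight) says "Olivia is a liar" - this is TRUE because Olivia is a knave.
- Alice (knight) says "Grace and I are the same type" - this is TRUE because Alice is a knight and Grace is a knight.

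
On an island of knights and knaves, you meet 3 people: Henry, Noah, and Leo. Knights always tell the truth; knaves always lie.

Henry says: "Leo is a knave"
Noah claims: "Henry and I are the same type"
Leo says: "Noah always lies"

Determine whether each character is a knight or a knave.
Henry is a knight.
Noah is a knight.
Leo is a knave.

Verification:
- Henry (knight) says "Leo is a knave" - this is TRUE because Leo is a knave.
- Noah (knight) says "Henry and I are the same type" - this is TRUE because Noah is a knight and Henry is a knight.
- Leo (knave) says "Noah always lies" - this is FALSE (a lie) because Noah is a knight.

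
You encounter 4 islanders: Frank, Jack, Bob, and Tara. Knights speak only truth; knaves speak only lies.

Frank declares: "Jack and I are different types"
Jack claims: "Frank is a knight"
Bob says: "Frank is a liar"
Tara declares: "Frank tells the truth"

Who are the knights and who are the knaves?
Frank is a knave.
Jack is a knave.
Bob is a knight.
Tara is a knave.

Verification:
- Frank (knave) says "Jack and I are different types" - this is FALSE (a lie) because Frank is a knave and Jack is a knave.
- Jack (knave) says "Frank is a knight" - this is FALSE (a lie) because Frank is a knave.
- Bob (knight) says "Frank is a liar" - this is TRUE because Frank is a knave.
- Tara (knave) says "Frank tells the truth" - this is FALSE (a lie) because Frank is a knave.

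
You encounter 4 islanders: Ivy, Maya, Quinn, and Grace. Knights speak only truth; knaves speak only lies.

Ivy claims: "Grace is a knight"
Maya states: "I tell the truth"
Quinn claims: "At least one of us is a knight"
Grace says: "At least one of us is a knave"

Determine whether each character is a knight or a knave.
Ivy is a knight.
Maya is a knave.
Quinn is a knight.
Grace is a knight.

Verification:
- Ivy (knight) says "Grace is a knight" - this is TRUE because Grace is a knight.
- Maya (knave) says "I tell the truth" - this is FALSE (a lie) because Maya is a knave.
- Quinn (knight) says "At least one of us is a knight" - this is TRUE because Ivy, Quinn, and Grace are knights.
- Grace (knight) says "At least one of us is a knave" - this is TRUE because Maya is a knave.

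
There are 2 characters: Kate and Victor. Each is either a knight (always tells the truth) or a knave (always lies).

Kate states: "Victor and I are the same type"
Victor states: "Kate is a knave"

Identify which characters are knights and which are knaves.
Kate is a knave.
Victor is a knight.

Verification:
- Kate (knave) says "Victor and I are the same type" - this is FALSE (a lie) because Kate is a knave and Victor is a knight.
- Victor (knight) says "Kate is a knave" - this is TRUE because Kate is a knave.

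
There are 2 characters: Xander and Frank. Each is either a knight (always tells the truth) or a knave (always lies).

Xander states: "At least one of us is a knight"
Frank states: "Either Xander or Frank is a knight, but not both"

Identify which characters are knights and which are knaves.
Xander is a knave.
Frank is a knave.

Verification:
- Xander (knave) says "At least one of us is a knight" - this is FALSE (a lie) because no one is a knight.
- Frank (knave) says "Either Xander or Frank is a knight, but not both" - this is FALSE (a lie) because Xander is a knave and Frank is a knave.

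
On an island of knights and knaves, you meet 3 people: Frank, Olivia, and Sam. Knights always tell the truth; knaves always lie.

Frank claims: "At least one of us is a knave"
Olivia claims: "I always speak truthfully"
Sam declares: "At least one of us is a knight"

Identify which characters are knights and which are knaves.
Frank is a knight.
Olivia is a knave.
Sam is a knight.

Verification:
- Frank (knight) says "At least one of us is a knave" - this is TRUE because Olivia is a knave.
- Olivia (knave) says "I always speak truthfully" - this is FALSE (a lie) because Olivia is a knave.
- Sam (knight) says "At least one of us is a knight" - this is TRUE because Frank and Sam are knights.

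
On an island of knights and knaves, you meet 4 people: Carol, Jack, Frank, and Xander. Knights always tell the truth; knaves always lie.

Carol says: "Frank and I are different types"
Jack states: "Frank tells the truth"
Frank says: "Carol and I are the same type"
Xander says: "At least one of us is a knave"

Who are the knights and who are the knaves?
Carol is a knight.
Jack is a knave.
Frank is a knave.
Xander is a knight.

Verification:
- Carol (knight) says "Frank and I are different types" - this is TRUE because Carol is a knight and Frank is a knave.
- Jack (knave) says "Frank tells the truth" - this is FALSE (a lie) because Frank is a knave.
- Frank (knave) says "Carol and I are the same type" - this is FALSE (a lie) because Frank is a knave and Carol is a knight.
- Xander (knight) says "At least one of us is a knave" - this is TRUE because Jack and Frank are knaves.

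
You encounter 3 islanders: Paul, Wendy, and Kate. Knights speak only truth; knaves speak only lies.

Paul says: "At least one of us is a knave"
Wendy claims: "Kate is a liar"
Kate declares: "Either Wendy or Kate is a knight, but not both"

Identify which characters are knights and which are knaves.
Paul is a knight.
Wendy is a knave.
Kate is a knight.

Verification:
- Paul (knight) says "At least one of us is a knave" - this is TRUE because Wendy is a knave.
- Wendy (knave) says "Kate is a liar" - this is FALSE (a lie) because Kate is a knight.
- Kate (knight) says "Either Wendy or Kate is a knight, but not both" - this is TRUE because Wendy is a knave and Kate is a knight.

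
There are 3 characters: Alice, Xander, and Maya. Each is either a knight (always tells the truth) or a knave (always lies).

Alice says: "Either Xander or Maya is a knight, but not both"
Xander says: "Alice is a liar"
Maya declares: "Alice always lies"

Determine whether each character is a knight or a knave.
Alice is a knave.
Xander is a knight.
Maya is a knight.

Verification:
- Alice (knave) says "Either Xander or Maya is a knight, but not both" - this is FALSE (a lie) because Xander is a knight and Maya is a knight.
- Xander (knight) says "Alice is a liar" - this is TRUE because Alice is a knave.
- Maya (knight) says "Alice always lies" - this is TRUE because Alice is a knave.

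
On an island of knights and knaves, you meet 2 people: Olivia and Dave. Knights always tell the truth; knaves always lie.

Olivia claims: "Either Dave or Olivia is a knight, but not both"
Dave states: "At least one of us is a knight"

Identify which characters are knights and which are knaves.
Olivia is a knave.
Dave is a knave.

Verification:
- Olivia (knave) says "Either Dave or Olivia is a knight, but not both" - this is FALSE (a lie) because Dave is a knave and Olivia is a knave.
- Dave (knave) says "At least one of us is a knight" - this is FALSE (a lie) because no one is a knight.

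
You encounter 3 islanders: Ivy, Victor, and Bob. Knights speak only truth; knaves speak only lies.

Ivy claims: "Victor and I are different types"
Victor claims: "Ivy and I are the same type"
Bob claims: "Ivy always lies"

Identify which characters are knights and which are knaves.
Ivy is a knight.
Victor is a knave.
Bob is a knave.

Verification:
- Ivy (knight) says "Victor and I are different types" - this is TRUE because Ivy is a knight and Victor is a knave.
- Victor (knave) says "Ivy and I are the same type" - this is FALSE (a lie) because Victor is a knave and Ivy is a knight.
- Bob (knave) says "Ivy always lies" - this is FALSE (a lie) because Ivy is a knight.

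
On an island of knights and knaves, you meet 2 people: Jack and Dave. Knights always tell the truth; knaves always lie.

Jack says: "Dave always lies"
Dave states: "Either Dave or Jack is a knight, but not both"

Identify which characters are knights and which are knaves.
Jack is a knave.
Dave is a knight.

Verification:
- Jack (knave) says "Dave always lies" - this is FALSE (a lie) because Dave is a knight.
- Dave (knight) says "Either Dave or Jack is a knight, but not both" - this is TRUE because Dave is a knight and Jack is a knave.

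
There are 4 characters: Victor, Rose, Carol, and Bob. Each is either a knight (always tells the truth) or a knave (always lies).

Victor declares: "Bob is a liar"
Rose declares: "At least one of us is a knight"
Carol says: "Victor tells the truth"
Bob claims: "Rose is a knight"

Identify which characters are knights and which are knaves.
Victor is a knave.
Rose is a knight.
Carol is a knave.
Bob is a knight.

Verification:
- Victor (knave) says "Bob is a liar" - this is FALSE (a lie) because Bob is a knight.
- Rose (knight) says "At least one of us is a knight" - this is TRUE because Rose and Bob are knights.
- Carol (knave) says "Victor tells the truth" - this is FALSE (a lie) because Victor is a knave.
- Bob (knight) says "Rose is a knight" - this is TRUE because Rose is a knight.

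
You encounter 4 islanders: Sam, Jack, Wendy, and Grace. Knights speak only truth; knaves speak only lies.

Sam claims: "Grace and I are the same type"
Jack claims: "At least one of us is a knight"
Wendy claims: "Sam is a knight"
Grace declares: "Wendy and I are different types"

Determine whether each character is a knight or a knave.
Sam is a knave.
Jack is a knight.
Wendy is a knave.
Grace is a knight.

Verification:
- Sam (knave) says "Grace and I are the same type" - this is FALSE (a lie) because Sam is a knave and Grace is a knight.
- Jack (knight) says "At least one of us is a knight" - this is TRUE because Jack and Grace are knights.
- Wendy (knave) says "Sam is a knight" - this is FALSE (a lie) because Sam is a knave.
- Grace (knight) says "Wendy and I are different types" - this is TRUE because Grace is a knight and Wendy is a knave.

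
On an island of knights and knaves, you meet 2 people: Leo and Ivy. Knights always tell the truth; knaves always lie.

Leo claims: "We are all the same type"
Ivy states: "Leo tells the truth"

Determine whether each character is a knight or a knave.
Leo is a knight.
Ivy is a knight.

Verification:
- Leo (knight) says "We are all the same type" - this is TRUE because Leo and Ivy are knights.
- Ivy (knight) says "Leo tells the truth" - this is TRUE because Leo is a knight.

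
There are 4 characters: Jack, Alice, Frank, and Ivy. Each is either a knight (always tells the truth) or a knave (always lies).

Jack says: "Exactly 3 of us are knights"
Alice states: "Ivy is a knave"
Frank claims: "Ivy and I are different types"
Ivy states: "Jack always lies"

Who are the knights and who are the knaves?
Jack is a knight.
Alice is a knight.
Frank is a knight.
Ivy is a knave.

Verification:
- Jack (knight) says "Exactly 3 of us are knights" - this is TRUE because there are 3 knights.
- Alice (knight) says "Ivy is a knave" - this is TRUE because Ivy is a knave.
- Frank (knight) says "Ivy and I are different types" - this is TRUE because Frank is a knight and Ivy is a knave.
- Ivy (knave) says "Jack always lies" - this is FALSE (a lie) because Jack is a knight.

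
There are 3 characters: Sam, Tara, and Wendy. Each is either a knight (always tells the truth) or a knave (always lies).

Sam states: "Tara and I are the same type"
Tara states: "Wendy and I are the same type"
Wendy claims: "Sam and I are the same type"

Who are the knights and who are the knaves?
Sam is a knight.
Tara is a knight.
Wendy is a knight.

Verification:
- Sam (knight) says "Tara and I are the same type" - this is TRUE because Sam is a knight and Tara is a knight.
- Tara (knight) says "Wendy and I are the same type" - this is TRUE because Tara is a knight and Wendy is a knight.
- Wendy (knight) says "Sam and I are the same type" - this is TRUE because Wendy is a knight and Sam is a knight.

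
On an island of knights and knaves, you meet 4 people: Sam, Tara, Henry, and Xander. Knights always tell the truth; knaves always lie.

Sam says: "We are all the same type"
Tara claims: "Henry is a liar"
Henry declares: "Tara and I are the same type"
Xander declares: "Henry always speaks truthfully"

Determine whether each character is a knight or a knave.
Sam is a knave.
Tara is a knight.
Henry is a knave.
Xander is a knave.

Verification:
- Sam (knave) says "We are all the same type" - this is FALSE (a lie) because Tara is a knight and Sam, Henry, and Xander are knaves.
- Tara (knight) says "Henry is a liar" - this is TRUE because Henry is a knave.
- Henry (knave) says "Tara and I are the same type" - this is FALSE (a lie) because Henry is a knave and Tara is a knight.
- Xander (knave) says "Henry always speaks truthfully" - this is FALSE (a lie) because Henry is a knave.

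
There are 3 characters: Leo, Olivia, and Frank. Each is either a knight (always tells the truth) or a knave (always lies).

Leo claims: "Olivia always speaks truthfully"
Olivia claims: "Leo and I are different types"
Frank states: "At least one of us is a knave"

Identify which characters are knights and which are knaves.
Leo is a knave.
Olivia is a knave.
Frank is a knight.

Verification:
- Leo (knave) says "Olivia always speaks truthfully" - this is FALSE (a lie) because Olivia is a knave.
- Olivia (knave) says "Leo and I are different types" - this is FALSE (a lie) because Olivia is a knave and Leo is a knave.
- Frank (knight) says "At least one of us is a knave" - this is TRUE because Leo and Olivia are knaves.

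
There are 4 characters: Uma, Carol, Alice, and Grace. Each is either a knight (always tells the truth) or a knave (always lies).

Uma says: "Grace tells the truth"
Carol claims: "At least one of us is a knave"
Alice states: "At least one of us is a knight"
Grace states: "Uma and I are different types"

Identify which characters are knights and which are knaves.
Uma is a knave.
Carol is a knight.
Alice is a knight.
Grace is a knave.

Verification:
- Uma (knave) says "Grace tells the truth" - this is FALSE (a lie) because Grace is a knave.
- Carol (knight) says "At least one of us is a knave" - this is TRUE because Uma and Grace are knaves.
- Alice (knight) says "At least one of us is a knight" - this is TRUE because Carol and Alice are knights.
- Grace (knave) says "Uma and I are different types" - this is FALSE (a lie) because Grace is a knave and Uma is a knave.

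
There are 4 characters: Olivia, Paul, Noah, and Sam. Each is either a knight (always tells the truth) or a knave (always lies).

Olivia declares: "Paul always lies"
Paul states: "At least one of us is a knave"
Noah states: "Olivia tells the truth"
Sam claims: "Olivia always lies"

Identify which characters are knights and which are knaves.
Olivia is a knave.
Paul is a knight.
Noah is a knave.
Sam is a knight.

Verification:
- Olivia (knave) says "Paul always lies" - this is FALSE (a lie) because Paul is a knight.
- Paul (knight) says "At least one of us is a knave" - this is TRUE because Olivia and Noah are knaves.
- Noah (knave) says "Olivia tells the truth" - this is FALSE (a lie) because Olivia is a knave.
- Sam (knight) says "Olivia always lies" - this is TRUE because Olivia is a knave.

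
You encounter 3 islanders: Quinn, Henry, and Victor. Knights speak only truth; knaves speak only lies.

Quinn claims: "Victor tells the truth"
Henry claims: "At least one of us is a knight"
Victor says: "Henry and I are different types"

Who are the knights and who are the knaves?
Quinn is a knave.
Henry is a knave.
Victor is a knave.

Verification:
- Quinn (knave) says "Victor tells the truth" - this is FALSE (a lie) because Victor is a knave.
- Henry (knave) says "At least one of us is a knight" - this is FALSE (a lie) because no one is a knight.
- Victor (knave) says "Henry and I are different types" - this is FALSE (a lie) because Victor is a knave and Henry is a knave.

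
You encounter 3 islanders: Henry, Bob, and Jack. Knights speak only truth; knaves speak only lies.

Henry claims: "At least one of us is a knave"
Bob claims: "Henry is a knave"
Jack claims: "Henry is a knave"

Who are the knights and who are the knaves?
Henry is a knight.
Bob is a knave.
Jack is a knave.

Verification:
- Henry (knight) says "At least one of us is a knave" - this is TRUE because Bob and Jack are knaves.
- Bob (knave) says "Henry is a knave" - this is FALSE (a lie) because Henry is a knight.
- Jack (knave) says "Henry is a knave" - this is FALSE (a lie) because Henry is a knight.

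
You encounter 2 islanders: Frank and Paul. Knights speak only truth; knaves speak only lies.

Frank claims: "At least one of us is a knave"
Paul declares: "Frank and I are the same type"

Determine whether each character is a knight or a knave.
Frank is a knight.
Paul is a knave.

Verification:
- Frank (knight) says "At least one of us is a knave" - this is TRUE because Paul is a knave.
- Paul (knave) says "Frank and I are the same type" - this is FALSE (a lie) because Paul is a knave and Frank is a knight.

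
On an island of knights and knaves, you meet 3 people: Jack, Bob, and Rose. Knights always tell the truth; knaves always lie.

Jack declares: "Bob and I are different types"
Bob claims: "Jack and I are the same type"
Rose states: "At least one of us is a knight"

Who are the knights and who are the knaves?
Jack is a knight.
Bob is a knave.
Rose is a knight.

Verification:
- Jack (knight) says "Bob and I are different types" - this is TRUE because Jack is a knight and Bob is a knave.
- Bob (knave) says "Jack and I are the same type" - this is FALSE (a lie) because Bob is a knave and Jack is a knight.
- Rose (knight) says "At least one of us is a knight" - this is TRUE because Jack and Rose are knights.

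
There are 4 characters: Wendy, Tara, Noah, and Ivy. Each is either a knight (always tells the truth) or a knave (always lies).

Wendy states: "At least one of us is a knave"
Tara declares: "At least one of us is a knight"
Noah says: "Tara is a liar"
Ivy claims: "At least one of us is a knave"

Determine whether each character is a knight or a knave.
Wendy is a knight.
Tara is a knight.
Noah is a knave.
Ivy is a knight.

Verification:
- Wendy (knight) says "At least one of us is a knave" - this is TRUE because Noah is a knave.
- Tara (knight) says "At least one of us is a knight" - this is TRUE because Wendy, Tara, and Ivy are knights.
- Noah (knave) says "Tara is a liar" - this is FALSE (a lie) because Tara is a knight.
- Ivy (knight) says "At least one of us is a knave" - this is TRUE because Noah is a knave.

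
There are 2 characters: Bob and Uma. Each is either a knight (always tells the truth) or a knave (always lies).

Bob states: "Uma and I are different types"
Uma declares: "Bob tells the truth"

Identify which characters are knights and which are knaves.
Bob is a knave.
Uma is a knave.

Verification:
- Bob (knave) says "Uma and I are different types" - this is FALSE (a lie) because Bob is a knave and Uma is a knave.
- Uma (knave) says "Bob tells the truth" - this is FALSE (a lie) because Bob is a knave.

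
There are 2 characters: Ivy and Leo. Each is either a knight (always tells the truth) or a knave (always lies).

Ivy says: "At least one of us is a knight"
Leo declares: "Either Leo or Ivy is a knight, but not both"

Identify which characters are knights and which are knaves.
Ivy is a knave.
Leo is a knave.

Verification:
- Ivy (knave) says "At least one of us is a knight" - this is FALSE (a lie) because no one is a knight.
- Leo (knave) says "Either Leo or Ivy is a knight, but not both" - this is FALSE (a lie) because Leo is a knave and Ivy is a knave.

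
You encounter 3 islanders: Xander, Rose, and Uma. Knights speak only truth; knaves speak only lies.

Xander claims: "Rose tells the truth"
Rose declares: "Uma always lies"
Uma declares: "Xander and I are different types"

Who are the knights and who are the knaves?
Xander is a knave.
Rose is a knave.
Uma is a knight.

Verification:
- Xander (knave) says "Rose tells the truth" - this is FALSE (a lie) because Rose is a knave.
- Rose (knave) says "Uma always lies" - this is FALSE (a lie) because Uma is a knight.
- Uma (knight) says "Xander and I are different types" - this is TRUE because Uma is a knight and Xander is a knave.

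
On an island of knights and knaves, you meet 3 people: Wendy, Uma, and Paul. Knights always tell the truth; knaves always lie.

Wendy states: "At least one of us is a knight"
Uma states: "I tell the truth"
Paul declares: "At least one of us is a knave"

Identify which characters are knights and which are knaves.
Wendy is a knight.
Uma is a knave.
Paul is a knight.

Verification:
- Wendy (knight) says "At least one of us is a knight" - this is TRUE because Wendy and Paul are knights.
- Uma (knave) says "I tell the truth" - this is FALSE (a lie) because Uma is a knave.
- Paul (knight) says "At least one of us is a knave" - this is TRUE because Uma is a knave.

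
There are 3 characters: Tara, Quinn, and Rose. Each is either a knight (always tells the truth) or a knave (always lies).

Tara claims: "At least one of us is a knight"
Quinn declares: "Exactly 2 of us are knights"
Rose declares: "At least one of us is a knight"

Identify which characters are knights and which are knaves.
Tara is a knave.
Quinn is a knave.
Rose is a knave.

Verification:
- Tara (knave) says "At least one of us is a knight" - this is FALSE (a lie) because no one is a knight.
- Quinn (knave) says "Exactly 2 of us are knights" - this is FALSE (a lie) because there are 0 knights.
- Rose (knave) says "At least one of us is a knight" - this is FALSE (a lie) because no one is a knight.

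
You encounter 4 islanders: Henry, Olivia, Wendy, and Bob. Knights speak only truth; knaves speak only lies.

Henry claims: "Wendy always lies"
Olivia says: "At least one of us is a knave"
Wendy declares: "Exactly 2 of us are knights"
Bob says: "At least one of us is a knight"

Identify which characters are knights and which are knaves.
Henry is a knight.
Olivia is a knight.
Wendy is a knave.
Bob is a knight.

Verification:
- Henry (knight) says "Wendy always lies" - this is TRUE because Wendy is a knave.
- Olivia (knight) says "At least one of us is a knave" - this is TRUE because Wendy is a knave.
- Wendy (knave) says "Exactly 2 of us are knights" - this is FALSE (a lie) because there are 3 knights.
- Bob (knight) says "At least one of us is a knight" - this is TRUE because Henry, Olivia, and Bob are knights.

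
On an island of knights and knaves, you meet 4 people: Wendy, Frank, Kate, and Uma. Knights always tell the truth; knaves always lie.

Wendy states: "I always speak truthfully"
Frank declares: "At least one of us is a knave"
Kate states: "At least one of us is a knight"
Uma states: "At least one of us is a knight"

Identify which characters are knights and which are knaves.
Wendy is a knave.
Frank is a knight.
Kate is a knight.
Uma is a knight.

Verification:
- Wendy (knave) says "I always speak truthfully" - this is FALSE (a lie) because Wendy is a knave.
- Frank (knight) says "At least one of us is a knave" - this is TRUE because Wendy is a knave.
- Kate (knight) says "At least one of us is a knight" - this is TRUE because Frank, Kate, and Uma are knights.
- Uma (knight) says "At least one of us is a knight" - this is TRUE because Frank, Kate, and Uma are knights.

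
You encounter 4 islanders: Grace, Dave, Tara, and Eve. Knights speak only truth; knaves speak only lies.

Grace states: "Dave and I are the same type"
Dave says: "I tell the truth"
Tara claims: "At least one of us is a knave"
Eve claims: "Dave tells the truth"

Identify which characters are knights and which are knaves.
Grace is a knave.
Dave is a knight.
Tara is a knight.
Eve is a knight.

Verification:
- Grace (knave) says "Dave and I are the same type" - this is FALSE (a lie) because Grace is a knave and Dave is a knight.
- Dave (knight) says "I tell the truth" - this is TRUE because Dave is a knight.
- Tara (knight) says "At least one of us is a knave" - this is TRUE because Grace is a knave.
- Eve (knight) says "Dave tells the truth" - this is TRUE because Dave is a knight.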